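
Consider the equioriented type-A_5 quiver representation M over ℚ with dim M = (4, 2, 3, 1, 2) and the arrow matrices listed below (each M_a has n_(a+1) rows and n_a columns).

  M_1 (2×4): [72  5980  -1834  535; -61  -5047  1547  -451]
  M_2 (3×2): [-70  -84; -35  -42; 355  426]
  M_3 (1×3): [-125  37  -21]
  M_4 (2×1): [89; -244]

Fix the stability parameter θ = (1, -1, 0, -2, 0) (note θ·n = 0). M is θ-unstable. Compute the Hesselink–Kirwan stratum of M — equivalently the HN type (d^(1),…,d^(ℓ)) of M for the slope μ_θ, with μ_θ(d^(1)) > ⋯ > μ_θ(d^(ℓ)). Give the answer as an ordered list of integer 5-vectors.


Barcode: M ≅ I[1,1]^2, I[1,2], I[1,3], I[3,3], I[3,5], I[5,5]. HN layers by μ_θ (3 steps, strictly decreasing):
  μ^(1)=1; μ^(2)=0; μ^(3)=-1

((2, 0, 0, 0, 0); (2, 2, 2, 0, 2); (0, 0, 1, 1, 0))


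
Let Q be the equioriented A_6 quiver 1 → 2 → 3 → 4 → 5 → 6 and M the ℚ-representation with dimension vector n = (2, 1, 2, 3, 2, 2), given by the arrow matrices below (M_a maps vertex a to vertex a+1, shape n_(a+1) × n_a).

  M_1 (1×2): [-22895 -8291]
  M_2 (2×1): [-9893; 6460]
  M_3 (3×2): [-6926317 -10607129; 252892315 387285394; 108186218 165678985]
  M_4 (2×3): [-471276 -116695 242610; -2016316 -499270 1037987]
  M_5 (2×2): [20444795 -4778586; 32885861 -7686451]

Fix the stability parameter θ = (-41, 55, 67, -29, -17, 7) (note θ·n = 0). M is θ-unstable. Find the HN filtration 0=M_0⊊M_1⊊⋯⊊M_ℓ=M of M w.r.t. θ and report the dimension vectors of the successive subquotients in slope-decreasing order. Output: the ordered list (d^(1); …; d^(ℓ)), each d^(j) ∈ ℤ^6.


Interval decomposition of M: I[1,1], I[1,6], I[3,6], I[4,4].
HN type (ℓ=4): μ^(1)=83/5; μ^(2)=7; μ^(3)=-29; μ^(4)=-41

((0, 1, 1, 1, 1, 1); (0, 0, 1, 1, 1, 1); (0, 0, 0, 1, 0, 0); (2, 0, 0, 0, 0, 0))


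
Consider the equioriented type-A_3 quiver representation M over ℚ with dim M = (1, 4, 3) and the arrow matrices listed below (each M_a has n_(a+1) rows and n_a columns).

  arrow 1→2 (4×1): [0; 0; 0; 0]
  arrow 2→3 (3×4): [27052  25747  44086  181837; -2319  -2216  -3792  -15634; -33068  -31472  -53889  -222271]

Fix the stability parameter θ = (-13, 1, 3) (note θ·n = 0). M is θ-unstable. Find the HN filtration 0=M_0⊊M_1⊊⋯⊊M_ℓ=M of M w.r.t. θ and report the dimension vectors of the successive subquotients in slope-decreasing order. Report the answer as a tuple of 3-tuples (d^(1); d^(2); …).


Interval decomposition of M: I[1,1], I[2,2], I[2,3]^3.
HN type (ℓ=3): μ^(1)=3; μ^(2)=1; μ^(3)=-13

((0, 0, 3); (0, 4, 0); (1, 0, 0))


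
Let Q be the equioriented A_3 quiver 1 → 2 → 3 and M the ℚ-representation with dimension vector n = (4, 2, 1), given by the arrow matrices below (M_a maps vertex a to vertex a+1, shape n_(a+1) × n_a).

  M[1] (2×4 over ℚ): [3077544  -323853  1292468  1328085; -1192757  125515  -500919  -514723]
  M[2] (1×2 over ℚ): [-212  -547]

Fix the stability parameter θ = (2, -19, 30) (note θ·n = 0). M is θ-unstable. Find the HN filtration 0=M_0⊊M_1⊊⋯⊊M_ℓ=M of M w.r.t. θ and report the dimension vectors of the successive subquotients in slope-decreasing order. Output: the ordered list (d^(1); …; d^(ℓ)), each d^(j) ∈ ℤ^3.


Interval decomposition of M: I[1,1]^2, I[1,2], I[1,3].
HN type (ℓ=3): μ^(1)=30; μ^(2)=2; μ^(3)=-17/2

((0, 0, 1); (2, 0, 0); (2, 2, 0))


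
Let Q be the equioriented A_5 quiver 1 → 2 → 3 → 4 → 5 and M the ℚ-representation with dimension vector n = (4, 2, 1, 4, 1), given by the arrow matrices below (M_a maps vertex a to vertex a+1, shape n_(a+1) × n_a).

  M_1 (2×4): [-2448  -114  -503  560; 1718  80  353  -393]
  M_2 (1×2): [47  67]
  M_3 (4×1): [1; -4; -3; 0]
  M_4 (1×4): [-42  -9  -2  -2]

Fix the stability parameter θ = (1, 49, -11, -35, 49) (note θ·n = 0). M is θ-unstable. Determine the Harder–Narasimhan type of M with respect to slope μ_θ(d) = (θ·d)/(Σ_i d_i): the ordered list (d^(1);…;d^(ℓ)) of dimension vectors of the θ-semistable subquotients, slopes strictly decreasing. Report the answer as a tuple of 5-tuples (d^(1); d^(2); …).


Barcode: M ≅ I[1,1]^2, I[1,2], I[1,4], I[4,4]^2, I[4,5]. HN layers by μ_θ (3 steps, strictly decreasing):
  μ^(1)=49; μ^(2)=1; μ^(3)=-35

((0, 1, 0, 0, 1); (4, 1, 1, 1, 0); (0, 0, 0, 3, 0))


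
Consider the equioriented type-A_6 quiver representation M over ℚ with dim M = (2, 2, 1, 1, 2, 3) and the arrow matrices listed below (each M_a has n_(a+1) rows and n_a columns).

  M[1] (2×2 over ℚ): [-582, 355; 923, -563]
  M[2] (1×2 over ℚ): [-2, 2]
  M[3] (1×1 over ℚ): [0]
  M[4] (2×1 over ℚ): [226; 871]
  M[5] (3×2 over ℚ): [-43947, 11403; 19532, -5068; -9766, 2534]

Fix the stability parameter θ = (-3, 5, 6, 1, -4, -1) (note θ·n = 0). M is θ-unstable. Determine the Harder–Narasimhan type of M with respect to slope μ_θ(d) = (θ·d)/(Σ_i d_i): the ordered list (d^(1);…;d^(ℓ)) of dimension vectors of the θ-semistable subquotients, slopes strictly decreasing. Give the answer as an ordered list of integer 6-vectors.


Via rank(M_{q-1}∘⋯∘M_p): M ≅ I[1,2], I[1,3], I[4,6], I[5,5], I[6,6]^2.
μ_θ-semistable layers: μ^(1)=6; μ^(2)=5; μ^(3)=-1; μ^(4)=-3/2; μ^(5)=-3; μ^(6)=-4

((0, 0, 1, 0, 0, 0); (0, 2, 0, 0, 0, 0); (0, 0, 0, 0, 0, 3); (0, 0, 0, 1, 1, 0); (2, 0, 0, 0, 0, 0); (0, 0, 0, 0, 1, 0))


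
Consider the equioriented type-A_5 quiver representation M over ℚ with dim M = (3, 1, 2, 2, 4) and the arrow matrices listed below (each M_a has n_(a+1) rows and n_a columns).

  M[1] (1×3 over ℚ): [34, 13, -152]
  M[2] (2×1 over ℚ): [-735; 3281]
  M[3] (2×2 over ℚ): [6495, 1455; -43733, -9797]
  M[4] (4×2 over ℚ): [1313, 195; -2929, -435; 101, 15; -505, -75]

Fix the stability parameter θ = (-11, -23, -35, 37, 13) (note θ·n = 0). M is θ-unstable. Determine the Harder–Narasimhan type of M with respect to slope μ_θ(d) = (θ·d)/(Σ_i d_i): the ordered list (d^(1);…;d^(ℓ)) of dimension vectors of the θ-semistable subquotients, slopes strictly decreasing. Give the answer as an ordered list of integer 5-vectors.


Barcode: M ≅ I[1,1]^2, I[1,4], I[3,3], I[4,5], I[5,5]^3. HN layers by μ_θ (6 steps, strictly decreasing):
  μ^(1)=37; μ^(2)=25; μ^(3)=13; μ^(4)=-11; μ^(5)=-23; μ^(6)=-35

((0, 0, 0, 1, 0); (0, 0, 0, 1, 1); (0, 0, 0, 0, 3); (2, 0, 0, 0, 0); (1, 1, 1, 0, 0); (0, 0, 1, 0, 0))


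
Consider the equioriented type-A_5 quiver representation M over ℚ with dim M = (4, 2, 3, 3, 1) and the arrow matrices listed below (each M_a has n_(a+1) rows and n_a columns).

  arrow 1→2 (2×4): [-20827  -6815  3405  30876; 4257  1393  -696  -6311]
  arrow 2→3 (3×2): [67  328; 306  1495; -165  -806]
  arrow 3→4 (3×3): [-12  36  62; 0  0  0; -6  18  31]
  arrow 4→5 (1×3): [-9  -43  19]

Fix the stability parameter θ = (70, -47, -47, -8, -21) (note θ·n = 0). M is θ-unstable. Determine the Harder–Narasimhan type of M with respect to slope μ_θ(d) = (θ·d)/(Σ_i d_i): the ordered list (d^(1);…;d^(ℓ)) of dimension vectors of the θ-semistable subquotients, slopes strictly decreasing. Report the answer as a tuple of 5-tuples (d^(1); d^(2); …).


Via rank(M_{q-1}∘⋯∘M_p): M ≅ I[1,1]^2, I[1,3], I[1,5], I[3,3], I[4,4]^2.
μ_θ-semistable layers: μ^(1)=70; μ^(2)=-8; μ^(3)=-53/5; μ^(4)=-47

((2, 0, 0, 0, 0); (1, 1, 1, 2, 0); (1, 1, 1, 1, 1); (0, 0, 1, 0, 0))


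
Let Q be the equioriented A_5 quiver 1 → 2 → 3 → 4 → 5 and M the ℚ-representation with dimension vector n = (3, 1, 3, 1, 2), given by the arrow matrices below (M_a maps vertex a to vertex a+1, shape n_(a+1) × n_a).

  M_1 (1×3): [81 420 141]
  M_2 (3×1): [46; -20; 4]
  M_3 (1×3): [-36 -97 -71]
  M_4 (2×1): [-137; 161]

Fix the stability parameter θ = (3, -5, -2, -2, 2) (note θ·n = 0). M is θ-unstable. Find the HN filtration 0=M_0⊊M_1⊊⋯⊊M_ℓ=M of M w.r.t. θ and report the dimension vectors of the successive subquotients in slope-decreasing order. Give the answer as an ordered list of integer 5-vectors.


Interval decomposition of M: I[1,1]^2, I[1,3], I[3,3], I[3,5], I[5,5].
HN type (ℓ=4): μ^(1)=3; μ^(2)=2; μ^(3)=-4/3; μ^(4)=-2

((2, 0, 0, 0, 0); (0, 0, 0, 0, 2); (1, 1, 1, 0, 0); (0, 0, 2, 1, 0))


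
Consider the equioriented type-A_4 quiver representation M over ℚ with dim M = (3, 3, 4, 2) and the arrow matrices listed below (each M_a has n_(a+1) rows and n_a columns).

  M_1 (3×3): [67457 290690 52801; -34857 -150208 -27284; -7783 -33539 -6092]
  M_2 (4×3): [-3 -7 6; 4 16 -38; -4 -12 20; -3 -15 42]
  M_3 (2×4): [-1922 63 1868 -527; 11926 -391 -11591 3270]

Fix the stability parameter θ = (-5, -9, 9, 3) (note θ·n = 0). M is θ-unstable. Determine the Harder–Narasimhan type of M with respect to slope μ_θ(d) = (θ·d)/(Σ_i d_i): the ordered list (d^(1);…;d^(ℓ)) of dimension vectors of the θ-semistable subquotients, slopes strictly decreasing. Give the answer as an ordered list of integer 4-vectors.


Via rank(M_{q-1}∘⋯∘M_p): M ≅ I[1,2], I[1,4]^2, I[3,3]^2.
μ_θ-semistable layers: μ^(1)=9; μ^(2)=6; μ^(3)=-7

((0, 0, 2, 0); (0, 0, 2, 2); (3, 3, 0, 0))


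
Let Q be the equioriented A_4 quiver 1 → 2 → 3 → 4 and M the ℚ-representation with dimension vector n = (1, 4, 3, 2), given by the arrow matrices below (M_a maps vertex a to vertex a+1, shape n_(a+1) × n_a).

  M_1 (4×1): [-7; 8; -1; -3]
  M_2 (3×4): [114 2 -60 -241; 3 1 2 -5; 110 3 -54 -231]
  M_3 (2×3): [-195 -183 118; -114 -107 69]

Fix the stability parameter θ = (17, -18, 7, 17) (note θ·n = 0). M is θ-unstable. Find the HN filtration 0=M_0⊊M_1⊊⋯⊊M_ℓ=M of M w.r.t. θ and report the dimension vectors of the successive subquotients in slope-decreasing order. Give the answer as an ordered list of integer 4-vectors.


Interval decomposition of M: I[1,4], I[2,2], I[2,3], I[2,4].
HN type (ℓ=4): μ^(1)=17; μ^(2)=7; μ^(3)=-1/2; μ^(4)=-18

((0, 0, 0, 2); (0, 0, 3, 0); (1, 1, 0, 0); (0, 3, 0, 0))


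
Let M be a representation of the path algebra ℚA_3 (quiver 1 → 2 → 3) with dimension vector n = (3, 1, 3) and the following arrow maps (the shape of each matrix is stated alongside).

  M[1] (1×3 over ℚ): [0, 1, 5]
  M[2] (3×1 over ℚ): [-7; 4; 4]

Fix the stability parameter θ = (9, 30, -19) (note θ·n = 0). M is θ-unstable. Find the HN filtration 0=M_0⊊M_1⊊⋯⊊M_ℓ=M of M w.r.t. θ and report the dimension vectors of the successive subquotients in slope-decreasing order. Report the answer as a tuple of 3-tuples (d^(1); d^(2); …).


Barcode: M ≅ I[1,1]^2, I[1,3], I[3,3]^2. HN layers by μ_θ (3 steps, strictly decreasing):
  μ^(1)=9; μ^(2)=20/3; μ^(3)=-19

((2, 0, 0); (1, 1, 1); (0, 0, 2))


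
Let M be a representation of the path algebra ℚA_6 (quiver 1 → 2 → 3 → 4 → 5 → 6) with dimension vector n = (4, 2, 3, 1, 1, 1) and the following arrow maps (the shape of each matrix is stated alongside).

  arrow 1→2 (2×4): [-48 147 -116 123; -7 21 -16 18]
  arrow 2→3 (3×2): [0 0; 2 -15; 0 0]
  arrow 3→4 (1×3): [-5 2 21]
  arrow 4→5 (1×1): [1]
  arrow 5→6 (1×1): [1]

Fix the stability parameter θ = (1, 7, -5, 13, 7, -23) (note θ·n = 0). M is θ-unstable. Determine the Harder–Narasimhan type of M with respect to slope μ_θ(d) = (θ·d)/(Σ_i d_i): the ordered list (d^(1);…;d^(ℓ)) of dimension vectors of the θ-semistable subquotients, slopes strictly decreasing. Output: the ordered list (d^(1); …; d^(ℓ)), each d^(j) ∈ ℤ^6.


Via rank(M_{q-1}∘⋯∘M_p): M ≅ I[1,1]^2, I[1,2], I[1,6], I[3,3]^2.
μ_θ-semistable layers: μ^(1)=7; μ^(2)=1; μ^(3)=0; μ^(4)=-5

((0, 1, 0, 0, 0, 0); (3, 0, 0, 0, 0, 0); (1, 1, 1, 1, 1, 1); (0, 0, 2, 0, 0, 0))


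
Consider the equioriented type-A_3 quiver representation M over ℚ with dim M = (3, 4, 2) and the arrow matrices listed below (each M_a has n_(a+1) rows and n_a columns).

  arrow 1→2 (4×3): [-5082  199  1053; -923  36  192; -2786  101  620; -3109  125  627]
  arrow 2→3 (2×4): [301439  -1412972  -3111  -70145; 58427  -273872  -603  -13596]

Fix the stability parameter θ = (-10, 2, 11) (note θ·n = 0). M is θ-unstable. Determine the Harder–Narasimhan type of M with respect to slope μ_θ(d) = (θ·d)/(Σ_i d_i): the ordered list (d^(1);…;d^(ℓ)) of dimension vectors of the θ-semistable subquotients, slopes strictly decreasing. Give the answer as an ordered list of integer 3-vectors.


Via rank(M_{q-1}∘⋯∘M_p): M ≅ I[1,2], I[1,3]^2, I[2,2].
μ_θ-semistable layers: μ^(1)=11; μ^(2)=2; μ^(3)=-10

((0, 0, 2); (0, 4, 0); (3, 0, 0))


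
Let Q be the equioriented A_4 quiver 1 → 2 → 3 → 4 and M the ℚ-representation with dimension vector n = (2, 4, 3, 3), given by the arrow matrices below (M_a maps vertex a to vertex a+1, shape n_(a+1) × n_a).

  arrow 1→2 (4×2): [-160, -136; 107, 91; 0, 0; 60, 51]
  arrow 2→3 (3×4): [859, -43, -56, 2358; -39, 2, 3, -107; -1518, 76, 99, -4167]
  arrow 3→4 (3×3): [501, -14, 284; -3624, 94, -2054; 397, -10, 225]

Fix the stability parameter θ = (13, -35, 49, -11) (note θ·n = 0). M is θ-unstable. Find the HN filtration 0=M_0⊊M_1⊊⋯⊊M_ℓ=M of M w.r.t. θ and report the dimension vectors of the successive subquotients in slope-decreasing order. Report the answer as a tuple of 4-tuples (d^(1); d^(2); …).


Interval decomposition of M: I[1,4]^2, I[2,2], I[2,4].
HN type (ℓ=3): μ^(1)=19; μ^(2)=-11; μ^(3)=-35

((0, 0, 3, 3); (2, 2, 0, 0); (0, 2, 0, 0))


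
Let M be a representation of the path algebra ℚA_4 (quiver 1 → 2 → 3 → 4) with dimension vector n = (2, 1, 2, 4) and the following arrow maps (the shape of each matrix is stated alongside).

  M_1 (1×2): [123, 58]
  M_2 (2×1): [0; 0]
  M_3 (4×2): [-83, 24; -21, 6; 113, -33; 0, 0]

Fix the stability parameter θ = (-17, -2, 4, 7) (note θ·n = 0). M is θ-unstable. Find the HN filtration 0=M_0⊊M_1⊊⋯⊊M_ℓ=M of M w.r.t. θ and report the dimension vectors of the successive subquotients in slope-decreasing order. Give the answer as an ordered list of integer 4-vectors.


Barcode: M ≅ I[1,1], I[1,2], I[3,4]^2, I[4,4]^2. HN layers by μ_θ (4 steps, strictly decreasing):
  μ^(1)=7; μ^(2)=4; μ^(3)=-2; μ^(4)=-17

((0, 0, 0, 4); (0, 0, 2, 0); (0, 1, 0, 0); (2, 0, 0, 0))


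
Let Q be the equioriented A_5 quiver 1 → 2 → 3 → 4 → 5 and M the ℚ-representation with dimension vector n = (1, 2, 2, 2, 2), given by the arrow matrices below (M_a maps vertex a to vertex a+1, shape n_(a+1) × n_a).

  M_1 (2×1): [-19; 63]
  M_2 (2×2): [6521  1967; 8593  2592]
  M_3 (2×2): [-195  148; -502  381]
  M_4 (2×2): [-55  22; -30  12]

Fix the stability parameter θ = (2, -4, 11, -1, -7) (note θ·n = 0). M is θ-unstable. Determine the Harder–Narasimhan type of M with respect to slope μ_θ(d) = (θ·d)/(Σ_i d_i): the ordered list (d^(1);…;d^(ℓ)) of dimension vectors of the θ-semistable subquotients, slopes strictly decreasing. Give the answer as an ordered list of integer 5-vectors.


Interval decomposition of M: I[1,4], I[2,5], I[5,5].
HN type (ℓ=5): μ^(1)=5; μ^(2)=1; μ^(3)=-1; μ^(4)=-4; μ^(5)=-7

((0, 0, 1, 1, 0); (0, 0, 1, 1, 1); (1, 1, 0, 0, 0); (0, 1, 0, 0, 0); (0, 0, 0, 0, 1))


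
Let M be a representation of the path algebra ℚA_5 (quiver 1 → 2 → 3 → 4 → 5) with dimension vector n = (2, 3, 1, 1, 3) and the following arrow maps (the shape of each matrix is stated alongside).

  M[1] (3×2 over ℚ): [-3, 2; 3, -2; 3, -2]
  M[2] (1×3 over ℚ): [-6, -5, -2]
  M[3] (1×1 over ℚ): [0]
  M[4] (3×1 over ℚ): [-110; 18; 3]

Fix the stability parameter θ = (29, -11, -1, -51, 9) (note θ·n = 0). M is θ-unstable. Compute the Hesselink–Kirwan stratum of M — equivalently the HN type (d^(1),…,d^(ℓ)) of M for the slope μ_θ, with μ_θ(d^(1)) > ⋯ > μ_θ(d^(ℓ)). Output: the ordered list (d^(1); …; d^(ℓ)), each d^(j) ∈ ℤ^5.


Via rank(M_{q-1}∘⋯∘M_p): M ≅ I[1,1], I[1,3], I[2,2]^2, I[4,5], I[5,5]^2.
μ_θ-semistable layers: μ^(1)=29; μ^(2)=9; μ^(3)=17/3; μ^(4)=-11; μ^(5)=-51

((1, 0, 0, 0, 0); (0, 0, 0, 0, 3); (1, 1, 1, 0, 0); (0, 2, 0, 0, 0); (0, 0, 0, 1, 0))


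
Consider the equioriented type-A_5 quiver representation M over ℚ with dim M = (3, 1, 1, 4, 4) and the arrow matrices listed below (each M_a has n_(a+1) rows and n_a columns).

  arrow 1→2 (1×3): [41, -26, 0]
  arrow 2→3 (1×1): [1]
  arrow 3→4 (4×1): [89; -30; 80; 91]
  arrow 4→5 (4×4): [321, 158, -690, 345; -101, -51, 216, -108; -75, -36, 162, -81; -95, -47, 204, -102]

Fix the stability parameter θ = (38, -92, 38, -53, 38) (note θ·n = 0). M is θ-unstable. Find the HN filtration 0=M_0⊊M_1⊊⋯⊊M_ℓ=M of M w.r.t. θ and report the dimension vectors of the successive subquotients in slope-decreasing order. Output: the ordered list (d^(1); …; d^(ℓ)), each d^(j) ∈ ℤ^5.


Interval decomposition of M: I[1,1]^2, I[1,5], I[4,4]^2, I[4,5], I[5,5]^2.
HN type (ℓ=4): μ^(1)=38; μ^(2)=-15/2; μ^(3)=-27; μ^(4)=-53

((2, 0, 0, 0, 4); (0, 0, 1, 1, 0); (1, 1, 0, 0, 0); (0, 0, 0, 3, 0))


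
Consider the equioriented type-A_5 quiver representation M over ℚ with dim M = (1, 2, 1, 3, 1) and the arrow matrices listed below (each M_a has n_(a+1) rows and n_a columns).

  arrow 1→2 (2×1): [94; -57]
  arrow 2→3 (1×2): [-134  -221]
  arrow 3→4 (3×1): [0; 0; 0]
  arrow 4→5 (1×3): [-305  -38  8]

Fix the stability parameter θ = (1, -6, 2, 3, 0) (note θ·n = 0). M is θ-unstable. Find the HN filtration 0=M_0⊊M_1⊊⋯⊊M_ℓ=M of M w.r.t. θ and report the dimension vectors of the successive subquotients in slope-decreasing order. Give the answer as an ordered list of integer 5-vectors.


Interval decomposition of M: I[1,3], I[2,2], I[4,4]^2, I[4,5].
HN type (ℓ=5): μ^(1)=3; μ^(2)=2; μ^(3)=3/2; μ^(4)=-5/2; μ^(5)=-6

((0, 0, 0, 2, 0); (0, 0, 1, 0, 0); (0, 0, 0, 1, 1); (1, 1, 0, 0, 0); (0, 1, 0, 0, 0))


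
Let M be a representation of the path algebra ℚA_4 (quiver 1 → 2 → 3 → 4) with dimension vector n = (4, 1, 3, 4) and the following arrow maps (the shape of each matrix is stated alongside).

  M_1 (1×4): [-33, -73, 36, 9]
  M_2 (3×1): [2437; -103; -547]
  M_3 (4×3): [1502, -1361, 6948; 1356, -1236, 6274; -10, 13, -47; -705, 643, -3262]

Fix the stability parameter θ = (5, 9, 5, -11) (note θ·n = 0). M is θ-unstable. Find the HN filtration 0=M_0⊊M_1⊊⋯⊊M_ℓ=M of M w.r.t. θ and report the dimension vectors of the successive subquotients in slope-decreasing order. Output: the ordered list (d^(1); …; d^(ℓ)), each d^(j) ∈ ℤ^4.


Interval decomposition of M: I[1,1]^3, I[1,4], I[3,4]^2, I[4,4].
HN type (ℓ=4): μ^(1)=5; μ^(2)=2; μ^(3)=-3; μ^(4)=-11

((3, 0, 0, 0); (1, 1, 1, 1); (0, 0, 2, 2); (0, 0, 0, 1))


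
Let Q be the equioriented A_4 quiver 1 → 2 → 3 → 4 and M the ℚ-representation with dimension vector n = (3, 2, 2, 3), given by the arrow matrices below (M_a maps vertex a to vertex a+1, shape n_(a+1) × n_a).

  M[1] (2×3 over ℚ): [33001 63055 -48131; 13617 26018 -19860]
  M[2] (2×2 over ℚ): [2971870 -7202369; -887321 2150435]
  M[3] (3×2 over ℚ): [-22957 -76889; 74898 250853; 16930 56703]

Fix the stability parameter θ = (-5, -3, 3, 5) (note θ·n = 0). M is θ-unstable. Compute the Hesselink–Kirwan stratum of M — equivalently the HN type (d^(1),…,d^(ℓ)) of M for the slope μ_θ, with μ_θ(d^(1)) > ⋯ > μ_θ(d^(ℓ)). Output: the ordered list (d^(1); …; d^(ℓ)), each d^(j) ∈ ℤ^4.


Via rank(M_{q-1}∘⋯∘M_p): M ≅ I[1,1], I[1,4]^2, I[4,4].
μ_θ-semistable layers: μ^(1)=5; μ^(2)=3; μ^(3)=-3; μ^(4)=-5

((0, 0, 0, 3); (0, 0, 2, 0); (0, 2, 0, 0); (3, 0, 0, 0))


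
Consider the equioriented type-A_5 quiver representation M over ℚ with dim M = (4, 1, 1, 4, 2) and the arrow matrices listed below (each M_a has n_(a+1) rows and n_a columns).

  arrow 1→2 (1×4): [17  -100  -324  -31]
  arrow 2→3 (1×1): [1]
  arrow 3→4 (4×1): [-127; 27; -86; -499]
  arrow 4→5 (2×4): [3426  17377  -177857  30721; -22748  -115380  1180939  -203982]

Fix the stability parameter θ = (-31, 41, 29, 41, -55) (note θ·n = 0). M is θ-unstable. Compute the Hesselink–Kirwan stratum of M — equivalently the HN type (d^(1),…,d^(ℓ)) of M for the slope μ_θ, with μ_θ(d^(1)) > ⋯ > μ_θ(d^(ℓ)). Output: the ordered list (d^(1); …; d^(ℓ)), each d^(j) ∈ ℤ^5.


Interval decomposition of M: I[1,1]^3, I[1,4], I[4,4], I[4,5]^2.
HN type (ℓ=4): μ^(1)=41; μ^(2)=35; μ^(3)=-7; μ^(4)=-31

((0, 0, 0, 2, 0); (0, 1, 1, 0, 0); (0, 0, 0, 2, 2); (4, 0, 0, 0, 0))


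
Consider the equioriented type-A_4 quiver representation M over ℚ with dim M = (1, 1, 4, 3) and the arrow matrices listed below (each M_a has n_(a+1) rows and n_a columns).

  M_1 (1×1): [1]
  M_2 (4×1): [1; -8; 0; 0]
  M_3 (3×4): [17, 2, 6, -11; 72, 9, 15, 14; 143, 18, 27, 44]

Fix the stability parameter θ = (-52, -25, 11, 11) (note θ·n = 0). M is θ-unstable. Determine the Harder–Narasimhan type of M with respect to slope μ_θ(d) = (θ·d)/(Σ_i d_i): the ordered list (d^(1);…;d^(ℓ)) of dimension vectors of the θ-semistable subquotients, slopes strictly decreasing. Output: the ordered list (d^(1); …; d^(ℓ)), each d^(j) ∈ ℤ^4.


Barcode: M ≅ I[1,4], I[3,3], I[3,4]^2. HN layers by μ_θ (3 steps, strictly decreasing):
  μ^(1)=11; μ^(2)=-25; μ^(3)=-52

((0, 0, 4, 3); (0, 1, 0, 0); (1, 0, 0, 0))


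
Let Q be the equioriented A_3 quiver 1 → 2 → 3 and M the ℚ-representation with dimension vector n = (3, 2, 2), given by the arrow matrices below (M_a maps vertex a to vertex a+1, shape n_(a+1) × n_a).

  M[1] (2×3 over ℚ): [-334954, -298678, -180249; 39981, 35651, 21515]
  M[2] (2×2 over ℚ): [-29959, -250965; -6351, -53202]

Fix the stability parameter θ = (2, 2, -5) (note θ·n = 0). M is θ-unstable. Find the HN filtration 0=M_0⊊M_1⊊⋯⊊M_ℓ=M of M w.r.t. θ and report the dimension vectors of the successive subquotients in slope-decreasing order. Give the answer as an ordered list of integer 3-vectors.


Via rank(M_{q-1}∘⋯∘M_p): M ≅ I[1,1], I[1,3]^2.
μ_θ-semistable layers: μ^(1)=2; μ^(2)=-1/3

((1, 0, 0); (2, 2, 2))


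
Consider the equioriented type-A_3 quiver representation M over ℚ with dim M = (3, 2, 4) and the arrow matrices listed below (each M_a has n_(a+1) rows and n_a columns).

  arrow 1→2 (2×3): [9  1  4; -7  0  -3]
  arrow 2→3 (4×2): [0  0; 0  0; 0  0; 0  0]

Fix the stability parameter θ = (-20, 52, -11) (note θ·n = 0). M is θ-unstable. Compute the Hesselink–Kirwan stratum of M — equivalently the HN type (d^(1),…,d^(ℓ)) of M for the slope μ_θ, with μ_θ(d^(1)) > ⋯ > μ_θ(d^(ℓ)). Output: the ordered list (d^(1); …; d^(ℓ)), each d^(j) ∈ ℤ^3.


Barcode: M ≅ I[1,1], I[1,2]^2, I[3,3]^4. HN layers by μ_θ (3 steps, strictly decreasing):
  μ^(1)=52; μ^(2)=-11; μ^(3)=-20

((0, 2, 0); (0, 0, 4); (3, 0, 0))


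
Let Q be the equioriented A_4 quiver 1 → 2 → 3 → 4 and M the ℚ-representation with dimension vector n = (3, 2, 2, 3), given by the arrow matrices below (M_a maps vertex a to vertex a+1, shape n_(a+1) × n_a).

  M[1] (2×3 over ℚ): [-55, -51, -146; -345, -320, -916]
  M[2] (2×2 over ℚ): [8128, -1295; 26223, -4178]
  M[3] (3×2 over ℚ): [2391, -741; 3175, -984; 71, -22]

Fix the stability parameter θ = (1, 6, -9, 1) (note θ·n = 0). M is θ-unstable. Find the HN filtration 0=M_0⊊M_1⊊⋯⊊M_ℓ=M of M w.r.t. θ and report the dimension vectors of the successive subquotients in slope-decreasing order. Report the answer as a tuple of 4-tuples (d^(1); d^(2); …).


Via rank(M_{q-1}∘⋯∘M_p): M ≅ I[1,1], I[1,4]^2, I[4,4].
μ_θ-semistable layers: μ^(1)=1; μ^(2)=-2/3

((1, 0, 0, 3); (2, 2, 2, 0))


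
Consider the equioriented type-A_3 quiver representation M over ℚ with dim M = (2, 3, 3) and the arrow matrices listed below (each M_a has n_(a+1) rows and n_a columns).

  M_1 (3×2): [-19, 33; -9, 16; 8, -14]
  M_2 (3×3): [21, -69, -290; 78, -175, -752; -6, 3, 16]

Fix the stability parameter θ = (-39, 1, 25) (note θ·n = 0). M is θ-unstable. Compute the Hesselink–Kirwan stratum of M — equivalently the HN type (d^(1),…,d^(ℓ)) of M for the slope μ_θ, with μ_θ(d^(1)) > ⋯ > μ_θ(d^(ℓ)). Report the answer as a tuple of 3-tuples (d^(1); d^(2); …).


Via rank(M_{q-1}∘⋯∘M_p): M ≅ I[1,3]^2, I[2,2], I[3,3].
μ_θ-semistable layers: μ^(1)=25; μ^(2)=1; μ^(3)=-39

((0, 0, 3); (0, 3, 0); (2, 0, 0))


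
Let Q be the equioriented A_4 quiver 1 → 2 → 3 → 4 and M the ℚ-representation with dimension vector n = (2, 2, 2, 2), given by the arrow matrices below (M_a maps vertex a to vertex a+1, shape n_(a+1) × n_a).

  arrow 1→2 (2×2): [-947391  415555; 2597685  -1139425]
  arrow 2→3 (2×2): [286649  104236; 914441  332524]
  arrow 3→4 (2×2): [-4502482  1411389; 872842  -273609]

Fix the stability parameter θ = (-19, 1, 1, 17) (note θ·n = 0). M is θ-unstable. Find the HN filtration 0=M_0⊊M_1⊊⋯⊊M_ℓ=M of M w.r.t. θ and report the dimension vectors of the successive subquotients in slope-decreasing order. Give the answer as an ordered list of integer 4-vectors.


Via rank(M_{q-1}∘⋯∘M_p): M ≅ I[1,1], I[1,4], I[2,2], I[3,3], I[4,4].
μ_θ-semistable layers: μ^(1)=17; μ^(2)=1; μ^(3)=-19

((0, 0, 0, 2); (0, 2, 2, 0); (2, 0, 0, 0))


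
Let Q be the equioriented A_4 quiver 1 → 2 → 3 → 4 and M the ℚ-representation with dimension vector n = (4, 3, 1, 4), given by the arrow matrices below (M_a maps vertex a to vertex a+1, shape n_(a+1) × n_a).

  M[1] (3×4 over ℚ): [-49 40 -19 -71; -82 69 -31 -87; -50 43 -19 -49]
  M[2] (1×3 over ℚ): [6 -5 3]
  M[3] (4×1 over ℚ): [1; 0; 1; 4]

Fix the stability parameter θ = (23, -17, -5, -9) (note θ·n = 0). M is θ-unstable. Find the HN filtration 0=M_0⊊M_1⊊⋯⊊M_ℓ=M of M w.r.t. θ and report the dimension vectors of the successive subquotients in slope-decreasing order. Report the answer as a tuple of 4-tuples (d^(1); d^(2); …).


Via rank(M_{q-1}∘⋯∘M_p): M ≅ I[1,1], I[1,2]^2, I[1,4], I[4,4]^3.
μ_θ-semistable layers: μ^(1)=23; μ^(2)=3; μ^(3)=-2; μ^(4)=-9

((1, 0, 0, 0); (2, 2, 0, 0); (1, 1, 1, 1); (0, 0, 0, 3))


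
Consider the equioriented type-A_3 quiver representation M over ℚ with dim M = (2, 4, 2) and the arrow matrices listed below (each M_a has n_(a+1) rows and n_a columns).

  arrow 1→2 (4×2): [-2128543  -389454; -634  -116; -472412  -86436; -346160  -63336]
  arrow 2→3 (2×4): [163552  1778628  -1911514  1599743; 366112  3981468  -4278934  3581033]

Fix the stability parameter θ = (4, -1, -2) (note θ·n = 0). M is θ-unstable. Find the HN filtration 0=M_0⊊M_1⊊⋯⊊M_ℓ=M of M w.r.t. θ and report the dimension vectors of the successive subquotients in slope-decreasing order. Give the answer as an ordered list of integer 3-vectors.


Via rank(M_{q-1}∘⋯∘M_p): M ≅ I[1,2]^2, I[2,2], I[2,3], I[3,3].
μ_θ-semistable layers: μ^(1)=3/2; μ^(2)=-1; μ^(3)=-3/2; μ^(4)=-2

((2, 2, 0); (0, 1, 0); (0, 1, 1); (0, 0, 1))


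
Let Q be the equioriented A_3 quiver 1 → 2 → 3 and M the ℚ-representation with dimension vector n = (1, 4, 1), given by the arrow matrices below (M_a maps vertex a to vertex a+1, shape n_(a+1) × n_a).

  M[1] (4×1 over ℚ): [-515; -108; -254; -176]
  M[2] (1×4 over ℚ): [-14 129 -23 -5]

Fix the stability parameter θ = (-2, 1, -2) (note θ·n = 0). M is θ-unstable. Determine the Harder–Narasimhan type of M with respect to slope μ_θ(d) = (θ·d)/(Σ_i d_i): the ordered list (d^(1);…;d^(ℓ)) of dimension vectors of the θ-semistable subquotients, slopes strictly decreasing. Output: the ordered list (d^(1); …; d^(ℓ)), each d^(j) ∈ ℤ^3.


Interval decomposition of M: I[1,2], I[2,2]^2, I[2,3].
HN type (ℓ=3): μ^(1)=1; μ^(2)=-1/2; μ^(3)=-2

((0, 3, 0); (0, 1, 1); (1, 0, 0))


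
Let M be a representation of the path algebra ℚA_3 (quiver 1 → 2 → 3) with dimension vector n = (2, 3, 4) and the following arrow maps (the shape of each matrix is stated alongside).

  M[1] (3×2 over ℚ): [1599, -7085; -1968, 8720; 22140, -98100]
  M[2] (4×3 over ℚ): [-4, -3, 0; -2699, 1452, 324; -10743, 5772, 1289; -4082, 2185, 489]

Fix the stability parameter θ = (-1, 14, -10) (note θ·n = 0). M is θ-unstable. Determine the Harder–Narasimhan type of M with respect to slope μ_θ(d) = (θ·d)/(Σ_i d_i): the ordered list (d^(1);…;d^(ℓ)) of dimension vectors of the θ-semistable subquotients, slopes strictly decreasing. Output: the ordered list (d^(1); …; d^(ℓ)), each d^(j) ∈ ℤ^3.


Via rank(M_{q-1}∘⋯∘M_p): M ≅ I[1,1], I[1,3], I[2,3]^2, I[3,3].
μ_θ-semistable layers: μ^(1)=2; μ^(2)=-1; μ^(3)=-10

((0, 3, 3); (2, 0, 0); (0, 0, 1))


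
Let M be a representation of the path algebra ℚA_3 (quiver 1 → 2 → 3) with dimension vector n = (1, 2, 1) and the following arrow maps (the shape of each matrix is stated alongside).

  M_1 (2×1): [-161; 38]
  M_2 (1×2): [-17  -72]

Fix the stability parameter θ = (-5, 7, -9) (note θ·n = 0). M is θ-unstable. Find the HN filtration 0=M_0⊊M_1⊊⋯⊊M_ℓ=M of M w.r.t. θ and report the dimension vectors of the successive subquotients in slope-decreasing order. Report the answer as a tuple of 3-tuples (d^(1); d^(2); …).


Interval decomposition of M: I[1,3], I[2,2].
HN type (ℓ=3): μ^(1)=7; μ^(2)=-1; μ^(3)=-5

((0, 1, 0); (0, 1, 1); (1, 0, 0))


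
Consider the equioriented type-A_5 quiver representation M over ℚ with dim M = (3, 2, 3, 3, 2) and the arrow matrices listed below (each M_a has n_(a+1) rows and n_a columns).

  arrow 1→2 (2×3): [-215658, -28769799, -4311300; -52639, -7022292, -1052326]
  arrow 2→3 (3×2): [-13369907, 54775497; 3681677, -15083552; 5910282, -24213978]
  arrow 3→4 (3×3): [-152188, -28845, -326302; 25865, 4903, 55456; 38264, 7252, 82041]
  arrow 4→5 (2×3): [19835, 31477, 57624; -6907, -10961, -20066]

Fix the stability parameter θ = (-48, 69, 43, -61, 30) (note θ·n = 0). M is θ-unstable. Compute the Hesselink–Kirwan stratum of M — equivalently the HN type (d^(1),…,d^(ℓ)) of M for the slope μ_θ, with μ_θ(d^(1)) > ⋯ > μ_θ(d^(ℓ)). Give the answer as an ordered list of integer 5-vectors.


Interval decomposition of M: I[1,1], I[1,5]^2, I[3,4].
HN type (ℓ=4): μ^(1)=30; μ^(2)=17; μ^(3)=-9; μ^(4)=-48

((0, 0, 0, 0, 2); (0, 2, 2, 2, 0); (0, 0, 1, 1, 0); (3, 0, 0, 0, 0))


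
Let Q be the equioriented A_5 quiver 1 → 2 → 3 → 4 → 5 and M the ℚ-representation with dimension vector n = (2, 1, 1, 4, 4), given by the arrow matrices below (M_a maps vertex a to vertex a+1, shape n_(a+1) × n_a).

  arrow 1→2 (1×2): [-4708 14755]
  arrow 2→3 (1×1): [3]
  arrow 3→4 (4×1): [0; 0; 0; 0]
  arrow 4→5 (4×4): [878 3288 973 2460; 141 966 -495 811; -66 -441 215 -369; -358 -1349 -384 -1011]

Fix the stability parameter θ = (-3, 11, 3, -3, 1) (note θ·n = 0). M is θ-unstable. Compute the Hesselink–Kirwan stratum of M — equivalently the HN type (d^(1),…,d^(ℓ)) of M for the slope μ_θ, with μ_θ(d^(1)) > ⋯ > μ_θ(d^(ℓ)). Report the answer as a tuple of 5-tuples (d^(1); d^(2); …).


Via rank(M_{q-1}∘⋯∘M_p): M ≅ I[1,1], I[1,3], I[4,5]^4.
μ_θ-semistable layers: μ^(1)=7; μ^(2)=1; μ^(3)=-3

((0, 1, 1, 0, 0); (0, 0, 0, 0, 4); (2, 0, 0, 4, 0))


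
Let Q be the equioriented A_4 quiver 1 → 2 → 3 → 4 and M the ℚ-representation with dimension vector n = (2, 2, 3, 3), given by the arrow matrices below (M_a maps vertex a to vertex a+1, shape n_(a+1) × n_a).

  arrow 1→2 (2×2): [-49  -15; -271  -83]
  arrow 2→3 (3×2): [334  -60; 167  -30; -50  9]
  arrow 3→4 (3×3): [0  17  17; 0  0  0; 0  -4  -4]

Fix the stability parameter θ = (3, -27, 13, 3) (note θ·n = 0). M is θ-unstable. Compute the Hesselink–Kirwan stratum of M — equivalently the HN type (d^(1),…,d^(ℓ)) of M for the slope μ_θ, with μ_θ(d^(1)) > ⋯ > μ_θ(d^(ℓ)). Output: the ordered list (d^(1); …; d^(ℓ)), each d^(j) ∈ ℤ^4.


Interval decomposition of M: I[1,3], I[1,4], I[3,3], I[4,4]^2.
HN type (ℓ=4): μ^(1)=13; μ^(2)=8; μ^(3)=3; μ^(4)=-12

((0, 0, 2, 0); (0, 0, 1, 1); (0, 0, 0, 2); (2, 2, 0, 0))


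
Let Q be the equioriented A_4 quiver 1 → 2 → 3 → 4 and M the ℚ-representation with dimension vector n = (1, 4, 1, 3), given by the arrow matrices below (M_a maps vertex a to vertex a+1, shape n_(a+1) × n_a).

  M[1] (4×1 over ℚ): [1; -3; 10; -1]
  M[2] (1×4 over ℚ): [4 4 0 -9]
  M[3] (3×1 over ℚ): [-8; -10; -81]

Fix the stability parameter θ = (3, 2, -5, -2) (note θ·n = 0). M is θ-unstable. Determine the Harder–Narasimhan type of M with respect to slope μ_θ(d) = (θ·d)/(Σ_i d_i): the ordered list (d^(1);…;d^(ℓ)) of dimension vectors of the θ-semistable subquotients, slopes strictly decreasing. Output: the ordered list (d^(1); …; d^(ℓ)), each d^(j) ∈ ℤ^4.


Via rank(M_{q-1}∘⋯∘M_p): M ≅ I[1,4], I[2,2]^3, I[4,4]^2.
μ_θ-semistable layers: μ^(1)=2; μ^(2)=-1/2; μ^(3)=-2

((0, 3, 0, 0); (1, 1, 1, 1); (0, 0, 0, 2))


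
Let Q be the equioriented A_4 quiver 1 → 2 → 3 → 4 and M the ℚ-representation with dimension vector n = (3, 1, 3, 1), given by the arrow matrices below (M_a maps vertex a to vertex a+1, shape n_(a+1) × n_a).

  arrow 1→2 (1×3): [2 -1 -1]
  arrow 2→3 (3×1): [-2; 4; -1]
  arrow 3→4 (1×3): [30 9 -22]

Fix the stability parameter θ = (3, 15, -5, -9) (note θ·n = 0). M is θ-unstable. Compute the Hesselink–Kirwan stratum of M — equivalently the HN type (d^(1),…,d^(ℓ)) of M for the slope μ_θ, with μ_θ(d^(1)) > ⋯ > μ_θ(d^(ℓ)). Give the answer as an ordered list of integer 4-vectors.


Interval decomposition of M: I[1,1]^2, I[1,4], I[3,3]^2.
HN type (ℓ=3): μ^(1)=3; μ^(2)=1; μ^(3)=-5

((2, 0, 0, 0); (1, 1, 1, 1); (0, 0, 2, 0))


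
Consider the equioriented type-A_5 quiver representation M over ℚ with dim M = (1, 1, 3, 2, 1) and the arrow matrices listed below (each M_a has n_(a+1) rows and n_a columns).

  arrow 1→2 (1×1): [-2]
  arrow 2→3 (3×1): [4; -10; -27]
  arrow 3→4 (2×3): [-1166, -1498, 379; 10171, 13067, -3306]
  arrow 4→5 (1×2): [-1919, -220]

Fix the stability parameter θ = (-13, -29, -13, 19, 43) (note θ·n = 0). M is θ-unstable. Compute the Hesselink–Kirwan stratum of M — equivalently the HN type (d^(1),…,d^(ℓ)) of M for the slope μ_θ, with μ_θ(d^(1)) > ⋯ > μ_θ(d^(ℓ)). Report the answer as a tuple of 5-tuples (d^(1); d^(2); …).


Interval decomposition of M: I[1,5], I[3,3], I[3,4].
HN type (ℓ=4): μ^(1)=43; μ^(2)=19; μ^(3)=-13; μ^(4)=-21

((0, 0, 0, 0, 1); (0, 0, 0, 2, 0); (0, 0, 3, 0, 0); (1, 1, 0, 0, 0))


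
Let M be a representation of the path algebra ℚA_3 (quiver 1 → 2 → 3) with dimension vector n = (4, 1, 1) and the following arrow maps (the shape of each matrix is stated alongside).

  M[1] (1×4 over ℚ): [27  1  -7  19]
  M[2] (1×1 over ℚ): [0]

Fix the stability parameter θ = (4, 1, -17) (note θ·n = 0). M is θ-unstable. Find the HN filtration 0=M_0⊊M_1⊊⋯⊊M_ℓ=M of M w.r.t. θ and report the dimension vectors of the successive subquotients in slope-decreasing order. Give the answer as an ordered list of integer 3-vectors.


Barcode: M ≅ I[1,1]^3, I[1,2], I[3,3]. HN layers by μ_θ (3 steps, strictly decreasing):
  μ^(1)=4; μ^(2)=5/2; μ^(3)=-17

((3, 0, 0); (1, 1, 0); (0, 0, 1))


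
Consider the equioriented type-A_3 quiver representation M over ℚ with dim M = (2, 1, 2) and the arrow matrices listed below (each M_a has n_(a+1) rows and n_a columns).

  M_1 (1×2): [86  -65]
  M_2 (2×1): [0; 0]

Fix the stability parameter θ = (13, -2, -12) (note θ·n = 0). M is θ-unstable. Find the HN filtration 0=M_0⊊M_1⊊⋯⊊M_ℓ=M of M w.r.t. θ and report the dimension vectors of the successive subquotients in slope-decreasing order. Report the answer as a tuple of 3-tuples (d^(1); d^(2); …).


Via rank(M_{q-1}∘⋯∘M_p): M ≅ I[1,1], I[1,2], I[3,3]^2.
μ_θ-semistable layers: μ^(1)=13; μ^(2)=11/2; μ^(3)=-12

((1, 0, 0); (1, 1, 0); (0, 0, 2))


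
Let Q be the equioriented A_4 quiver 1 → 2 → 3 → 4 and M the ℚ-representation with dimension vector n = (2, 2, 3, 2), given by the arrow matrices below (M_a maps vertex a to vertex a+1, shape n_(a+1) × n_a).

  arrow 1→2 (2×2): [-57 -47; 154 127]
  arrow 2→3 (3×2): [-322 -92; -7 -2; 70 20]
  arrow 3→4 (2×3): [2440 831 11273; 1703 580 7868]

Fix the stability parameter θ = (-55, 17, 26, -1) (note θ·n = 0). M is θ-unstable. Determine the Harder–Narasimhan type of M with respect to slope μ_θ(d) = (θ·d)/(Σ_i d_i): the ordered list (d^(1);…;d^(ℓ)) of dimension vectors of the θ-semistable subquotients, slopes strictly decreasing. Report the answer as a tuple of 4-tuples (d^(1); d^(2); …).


Barcode: M ≅ I[1,2], I[1,4], I[3,3], I[3,4]. HN layers by μ_θ (5 steps, strictly decreasing):
  μ^(1)=26; μ^(2)=17; μ^(3)=14; μ^(4)=25/2; μ^(5)=-55

((0, 0, 1, 0); (0, 1, 0, 0); (0, 1, 1, 1); (0, 0, 1, 1); (2, 0, 0, 0))


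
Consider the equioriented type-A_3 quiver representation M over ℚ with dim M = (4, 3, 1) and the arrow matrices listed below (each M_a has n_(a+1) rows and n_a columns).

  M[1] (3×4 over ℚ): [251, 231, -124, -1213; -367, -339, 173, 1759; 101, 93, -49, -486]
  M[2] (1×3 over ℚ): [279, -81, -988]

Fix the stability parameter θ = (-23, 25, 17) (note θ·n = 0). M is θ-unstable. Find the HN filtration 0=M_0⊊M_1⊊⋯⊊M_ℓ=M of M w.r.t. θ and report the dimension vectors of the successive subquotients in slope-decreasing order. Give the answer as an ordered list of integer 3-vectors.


Interval decomposition of M: I[1,1], I[1,2]^2, I[1,3].
HN type (ℓ=3): μ^(1)=25; μ^(2)=21; μ^(3)=-23

((0, 2, 0); (0, 1, 1); (4, 0, 0))


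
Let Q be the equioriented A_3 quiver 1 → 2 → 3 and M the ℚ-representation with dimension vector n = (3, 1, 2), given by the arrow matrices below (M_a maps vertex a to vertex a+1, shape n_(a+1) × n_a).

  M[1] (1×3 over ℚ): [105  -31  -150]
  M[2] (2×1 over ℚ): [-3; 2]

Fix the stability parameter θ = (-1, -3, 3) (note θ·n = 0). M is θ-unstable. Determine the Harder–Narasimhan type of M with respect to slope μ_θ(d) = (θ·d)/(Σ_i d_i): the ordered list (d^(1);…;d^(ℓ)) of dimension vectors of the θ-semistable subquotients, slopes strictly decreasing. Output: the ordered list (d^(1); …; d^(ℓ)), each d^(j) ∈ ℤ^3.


Via rank(M_{q-1}∘⋯∘M_p): M ≅ I[1,1]^2, I[1,3], I[3,3].
μ_θ-semistable layers: μ^(1)=3; μ^(2)=-1; μ^(3)=-2

((0, 0, 2); (2, 0, 0); (1, 1, 0))


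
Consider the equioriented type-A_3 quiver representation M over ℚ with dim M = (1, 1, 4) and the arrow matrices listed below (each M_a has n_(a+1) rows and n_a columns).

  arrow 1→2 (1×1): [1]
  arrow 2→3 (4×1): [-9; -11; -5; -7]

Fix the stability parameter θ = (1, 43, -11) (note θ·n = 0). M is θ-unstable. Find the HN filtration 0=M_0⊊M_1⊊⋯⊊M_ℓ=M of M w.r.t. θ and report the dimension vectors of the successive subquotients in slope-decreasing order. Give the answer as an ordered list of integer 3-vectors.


Interval decomposition of M: I[1,3], I[3,3]^3.
HN type (ℓ=3): μ^(1)=16; μ^(2)=1; μ^(3)=-11

((0, 1, 1); (1, 0, 0); (0, 0, 3))


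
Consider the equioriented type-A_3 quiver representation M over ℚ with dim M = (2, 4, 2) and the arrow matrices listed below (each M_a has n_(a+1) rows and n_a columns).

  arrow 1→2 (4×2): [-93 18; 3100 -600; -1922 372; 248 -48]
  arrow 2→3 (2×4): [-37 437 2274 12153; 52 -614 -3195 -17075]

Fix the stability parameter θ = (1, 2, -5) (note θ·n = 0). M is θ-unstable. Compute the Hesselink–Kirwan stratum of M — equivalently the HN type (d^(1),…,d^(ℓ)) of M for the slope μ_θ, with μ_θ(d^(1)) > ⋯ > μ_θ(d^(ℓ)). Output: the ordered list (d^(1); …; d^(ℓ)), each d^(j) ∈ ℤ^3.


Via rank(M_{q-1}∘⋯∘M_p): M ≅ I[1,1], I[1,3], I[2,2]^2, I[2,3].
μ_θ-semistable layers: μ^(1)=2; μ^(2)=1; μ^(3)=-2/3; μ^(4)=-3/2

((0, 2, 0); (1, 0, 0); (1, 1, 1); (0, 1, 1))


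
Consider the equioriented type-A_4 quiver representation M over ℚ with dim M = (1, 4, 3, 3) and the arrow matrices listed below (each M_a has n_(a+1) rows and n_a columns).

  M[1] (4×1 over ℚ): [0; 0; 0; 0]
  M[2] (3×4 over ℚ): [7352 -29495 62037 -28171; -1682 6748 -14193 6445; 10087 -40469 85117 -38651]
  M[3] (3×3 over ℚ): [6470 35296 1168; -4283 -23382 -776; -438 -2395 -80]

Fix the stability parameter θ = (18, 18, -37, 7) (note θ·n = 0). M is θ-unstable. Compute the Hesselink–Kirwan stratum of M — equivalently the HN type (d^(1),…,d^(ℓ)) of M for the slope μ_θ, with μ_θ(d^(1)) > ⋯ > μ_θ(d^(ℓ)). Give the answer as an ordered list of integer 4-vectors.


Via rank(M_{q-1}∘⋯∘M_p): M ≅ I[1,1], I[2,2], I[2,3], I[2,4]^2, I[4,4].
μ_θ-semistable layers: μ^(1)=18; μ^(2)=7; μ^(3)=-19/2

((1, 1, 0, 0); (0, 0, 0, 3); (0, 3, 3, 0))
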